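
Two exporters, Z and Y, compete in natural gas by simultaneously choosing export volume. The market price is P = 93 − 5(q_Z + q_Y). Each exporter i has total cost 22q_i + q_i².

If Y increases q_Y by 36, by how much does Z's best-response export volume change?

-15

Exporter Z's profit: π = q_Z(93 − 5(q_Z + q_Y)) − 22q_Z − q_Z².
∂π/∂q_Z = 71 − 12q_Z − 5q_Y = 0, so q_Z = 71/12 − (5/12)q_Y.
The reaction-function slope is −5/12, so a 36-unit rise in q_Y moves q_Z by −5/12 × 36 = −15. Z's best response falls — the actions are strategic substitutes.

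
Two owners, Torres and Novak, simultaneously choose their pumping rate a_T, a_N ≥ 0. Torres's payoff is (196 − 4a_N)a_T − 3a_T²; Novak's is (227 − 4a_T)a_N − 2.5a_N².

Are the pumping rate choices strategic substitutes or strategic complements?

Expanding Torres's payoff: 196a_T − 4a_Na_T − 3a_T².
∂π/∂a_T = 196 − 4a_N − 6a_T = 0, so a_T = 98/3 − (2/3)a_N.
The best-response slope da_T/da_N = −2/3 < 0: the reaction function is downward-sloping, so the choices are strategic substitutes.

strategic substitutes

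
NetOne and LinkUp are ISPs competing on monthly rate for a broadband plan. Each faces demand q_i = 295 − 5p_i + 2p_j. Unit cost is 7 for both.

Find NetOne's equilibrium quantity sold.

NetOne's profit: π = (p_{NetOne} − 7)(295 − 5p_{NetOne} + 2p_{LinkUp}).
∂π/∂p_{NetOne} = 330 − 10p_{NetOne} + 2p_{LinkUp} = 0 ⇒ p_{NetOne} = 33 + 0.2p_{LinkUp}.
By symmetry p_{LinkUp} = p_{NetOne}; substituting into the reaction function, 0.8p_{NetOne} = 33 and p_{NetOne} = 41.25.
q_{NetOne} = 295 − 5·41.25 + 2·41.25 = 171.25.

171.25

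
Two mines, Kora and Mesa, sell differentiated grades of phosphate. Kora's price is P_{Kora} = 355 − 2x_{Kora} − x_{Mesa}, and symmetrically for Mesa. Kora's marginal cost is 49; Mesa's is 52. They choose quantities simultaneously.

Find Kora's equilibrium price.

171.8

Mine Kora's profit: π = x_{Kora}(355 − 2x_{Kora} − x_{Mesa}) − 49x_{Kora}.
∂π/∂x_{Kora} = 306 − 4x_{Kora} − x_{Mesa} = 0 ⇒ x_{Kora} = 76.5 − 0.25x_{Mesa}.
Similarly x_{Mesa} = 75.75 − 0.25x_{Kora}.
Substituting the second reaction function into the first: x_{Kora} = 76.5 − 0.25(75.75 − 0.25x_{Kora}), which gives 0.9375x_{Kora} = 57.5625 ⇒ x_{Kora} = 61.4.
Then x_{Mesa} = 75.75 − 0.25·61.4 = 60.4.
P_{Kora} = 355 − 2·61.4 − 60.4 = 171.8.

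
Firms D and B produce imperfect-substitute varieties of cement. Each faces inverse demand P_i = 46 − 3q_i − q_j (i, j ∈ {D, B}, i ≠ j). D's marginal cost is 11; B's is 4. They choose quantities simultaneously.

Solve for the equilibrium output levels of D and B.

Firm D's profit: π = q_D(46 − 3q_D − q_B) − 11q_D.
∂π/∂q_D = 35 − 6q_D − q_B = 0 ⇒ q_D = 35/6 − (1/6)q_B.
Similarly q_B = 7 − (1/6)q_D.
Substituting the second reaction function into the first: q_D = 35/6 − (1/6)(7 − (1/6)q_D), which gives (35/36)q_D = 14/3 ⇒ q_D = 4.8.
Then q_B = 7 − (1/6)·4.8 = 6.2.

4.8, 6.2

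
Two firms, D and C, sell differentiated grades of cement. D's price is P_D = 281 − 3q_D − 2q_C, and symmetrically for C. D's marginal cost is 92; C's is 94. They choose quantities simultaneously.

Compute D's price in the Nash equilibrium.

Firm D's profit: π = q_D(281 − 3q_D − 2q_C) − 92q_D.
∂π/∂q_D = 189 − 6q_D − 2q_C = 0 ⇒ q_D = 31.5 − (1/3)q_C.
Similarly q_C = 187/6 − (1/3)q_D.
Solving the two reaction functions simultaneously: (1 − (−1/3)(−1/3))q_D = 31.5 − (1/3)·(187/6), so (8/9)q_D = 190/9 and q_D = 23.75.
Then q_C = 187/6 − (1/3)·23.75 = 23.25.
P_D = 281 − 3·23.75 − 2·23.25 = 163.25.

163.25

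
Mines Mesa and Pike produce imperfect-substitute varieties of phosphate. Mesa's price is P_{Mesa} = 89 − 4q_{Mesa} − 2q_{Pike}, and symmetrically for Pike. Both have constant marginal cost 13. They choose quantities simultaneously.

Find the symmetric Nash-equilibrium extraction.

7.6

Mine Mesa's profit: π = q_{Mesa}(89 − 4q_{Mesa} − 2q_{Pike}) − 13q_{Mesa}.
∂π/∂q_{Mesa} = 76 − 8q_{Mesa} − 2q_{Pike} = 0 ⇒ q_{Mesa} = 9.5 − 0.25q_{Pike}.
By symmetry q_{Pike} = q_{Mesa}; substituting into the reaction function, 1.25q_{Mesa} = 9.5 and q_{Mesa} = 7.6.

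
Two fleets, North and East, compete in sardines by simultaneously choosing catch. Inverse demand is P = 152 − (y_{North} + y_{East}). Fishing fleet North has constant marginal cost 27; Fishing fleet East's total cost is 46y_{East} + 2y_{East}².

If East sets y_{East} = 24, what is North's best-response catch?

Fishing fleet North's profit: π = y_{North}(152 − (y_{North} + y_{East})) − 27y_{North}.
∂π/∂y_{North} = 125 − 2y_{North} − y_{East} = 0, so y_{North} = 62.5 − 0.5y_{East}.
At y_{East} = 24: y_{North} = 62.5 − 0.5·24 = 50.5.

50.5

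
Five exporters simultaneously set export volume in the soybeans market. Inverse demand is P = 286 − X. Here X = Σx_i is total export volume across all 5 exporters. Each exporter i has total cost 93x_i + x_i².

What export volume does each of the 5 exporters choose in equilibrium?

24.125

A representative exporter's profit is π_i = x_i(286 − X) − 93x_i − x_i², with X = x_i + Σ_{j≠i} x_j.
First-order condition: 193 − 4x_i − Σ_{j≠i} x_j = 0.
Imposing symmetry (x_j = x for all j) turns Σ_{j≠i} x_j into 4x, so 193 = 8x and x = 24.125.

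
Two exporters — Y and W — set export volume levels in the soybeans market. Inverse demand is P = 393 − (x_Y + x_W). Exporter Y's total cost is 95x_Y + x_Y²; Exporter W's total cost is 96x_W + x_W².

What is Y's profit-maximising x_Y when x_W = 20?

69.5

Exporter Y's profit: π = x_Y(393 − (x_Y + x_W)) − 95x_Y − x_Y².
∂π/∂x_Y = 298 − 4x_Y − x_W = 0, so x_Y = 74.5 − 0.25x_W.
At x_W = 20: x_Y = 74.5 − 0.25·20 = 69.5.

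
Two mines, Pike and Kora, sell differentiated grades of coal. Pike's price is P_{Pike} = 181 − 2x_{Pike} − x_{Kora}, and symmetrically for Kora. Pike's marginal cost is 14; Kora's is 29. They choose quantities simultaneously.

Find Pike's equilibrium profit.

Mine Pike's profit: π = x_{Pike}(181 − 2x_{Pike} − x_{Kora}) − 14x_{Pike}.
∂π/∂x_{Pike} = 167 − 4x_{Pike} − x_{Kora} = 0 ⇒ x_{Pike} = 41.75 − 0.25x_{Kora}.
Similarly x_{Kora} = 38 − 0.25x_{Pike}.
Plugging x_{Kora} into Pike's best response: x_{Pike} = 41.75 − 0.25(38 − 0.25x_{Pike}) ⇒ 0.9375x_{Pike} = 32.25, so x_{Pike} = 34.4.
Then x_{Kora} = 38 − 0.25·34.4 = 29.4.
P_{Pike} = 181 − 2·34.4 − 29.4 = 82.8.
Profit = (82.8 − 14)·34.4 = 2366.72.

2366.72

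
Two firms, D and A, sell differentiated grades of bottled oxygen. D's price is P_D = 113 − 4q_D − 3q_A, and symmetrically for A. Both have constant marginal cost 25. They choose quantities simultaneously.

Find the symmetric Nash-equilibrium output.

8

Firm D's profit: π = q_D(113 − 4q_D − 3q_A) − 25q_D.
∂π/∂q_D = 88 − 8q_D − 3q_A = 0 ⇒ q_D = 11 − 0.375q_A.
Setting q_D = q_A in the reaction function: q_D = 11 − 0.375q_D, so q_D = 11 / 1.375 = 8.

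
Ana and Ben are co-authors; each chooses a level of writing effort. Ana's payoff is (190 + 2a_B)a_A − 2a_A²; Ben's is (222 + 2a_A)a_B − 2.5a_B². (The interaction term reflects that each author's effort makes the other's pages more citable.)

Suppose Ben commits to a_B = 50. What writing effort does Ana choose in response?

72.5

Expanding Ana's payoff: 190a_A + 2a_Ba_A − 2a_A².
∂π/∂a_A = 190 + 2a_B − 4a_A = 0, so a_A = 47.5 + 0.5a_B.
At a_B = 50: a_A = 47.5 + 0.5·50 = 72.5.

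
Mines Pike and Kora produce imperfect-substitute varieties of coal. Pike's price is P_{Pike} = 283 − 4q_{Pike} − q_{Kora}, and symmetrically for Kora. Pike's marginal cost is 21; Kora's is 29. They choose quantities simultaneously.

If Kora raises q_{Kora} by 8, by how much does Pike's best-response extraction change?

Mine Pike's profit: π = q_{Pike}(283 − 4q_{Pike} − q_{Kora}) − 21q_{Pike}.
∂π/∂q_{Pike} = 262 − 8q_{Pike} − q_{Kora} = 0 ⇒ q_{Pike} = 32.75 − 0.125q_{Kora}.
The reaction-function slope is −0.125, so an 8-unit rise in q_{Kora} moves q_{Pike} by −0.125 × 8 = −1. Pike's best response falls — the actions are strategic substitutes.

-1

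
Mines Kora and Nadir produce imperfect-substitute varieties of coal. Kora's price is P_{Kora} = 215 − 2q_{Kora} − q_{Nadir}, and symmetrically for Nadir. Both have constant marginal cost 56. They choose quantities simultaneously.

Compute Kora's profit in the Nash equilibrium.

2022.48

Mine Kora's profit: π = q_{Kora}(215 − 2q_{Kora} − q_{Nadir}) − 56q_{Kora}.
∂π/∂q_{Kora} = 159 − 4q_{Kora} − q_{Nadir} = 0 ⇒ q_{Kora} = 39.75 − 0.25q_{Nadir}.
The game is symmetric, so in equilibrium q_{Nadir} = q_{Kora}: the reaction function gives 1.25q_{Kora} = 39.75, hence q_{Kora} = 31.8.
P_{Kora} = 215 − 2·31.8 − 31.8 = 119.6.
Profit = (119.6 − 56)·31.8 = 2022.48.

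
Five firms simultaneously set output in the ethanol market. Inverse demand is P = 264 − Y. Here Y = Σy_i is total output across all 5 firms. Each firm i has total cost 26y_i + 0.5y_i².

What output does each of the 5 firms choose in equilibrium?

34

A representative firm's profit is π_i = y_i(264 − Y) − 26y_i − 0.5y_i², with Y = y_i + Σ_{j≠i} y_j.
First-order condition: 238 − 3y_i − Σ_{j≠i} y_j = 0.
In a symmetric equilibrium every firm chooses the same y, so Σ_{j≠i} y_j = 4y. The condition becomes 238 − 7y = 0, giving y = 238/7 = 34.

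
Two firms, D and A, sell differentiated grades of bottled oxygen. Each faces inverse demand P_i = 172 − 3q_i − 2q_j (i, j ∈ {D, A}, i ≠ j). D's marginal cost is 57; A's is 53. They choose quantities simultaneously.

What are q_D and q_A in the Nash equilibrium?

14.125, 15.125

Firm D's profit: π = q_D(172 − 3q_D − 2q_A) − 57q_D.
∂π/∂q_D = 115 − 6q_D − 2q_A = 0 ⇒ q_D = 115/6 − (1/3)q_A.
Similarly q_A = 119/6 − (1/3)q_D.
Substituting the second reaction function into the first: q_D = 115/6 − (1/3)(119/6 − (1/3)q_D), which gives (8/9)q_D = 113/9 ⇒ q_D = 14.125.
Then q_A = 119/6 − (1/3)·14.125 = 15.125.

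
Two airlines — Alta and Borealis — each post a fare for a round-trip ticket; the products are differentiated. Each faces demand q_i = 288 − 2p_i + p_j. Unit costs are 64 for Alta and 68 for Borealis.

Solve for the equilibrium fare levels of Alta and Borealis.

Alta's profit: π = (p_{Alta} − 64)(288 − 2p_{Alta} + p_{Borealis}).
∂π/∂p_{Alta} = 416 − 4p_{Alta} + p_{Borealis} = 0 ⇒ p_{Alta} = 104 + 0.25p_{Borealis}.
Similarly p_{Borealis} = 106 + 0.25p_{Alta}.
Plugging p_{Borealis} into Alta's best response: p_{Alta} = 104 + 0.25(106 + 0.25p_{Alta}) ⇒ 0.9375p_{Alta} = 130.5, so p_{Alta} = 139.2.
Then p_{Borealis} = 106 + 0.25·139.2 = 140.8.

139.2, 140.8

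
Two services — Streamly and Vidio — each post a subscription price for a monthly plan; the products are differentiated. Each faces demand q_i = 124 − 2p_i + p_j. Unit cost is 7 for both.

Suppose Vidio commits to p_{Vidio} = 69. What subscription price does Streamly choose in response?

51.75

Streamly's profit: π = (p_{Streamly} − 7)(124 − 2p_{Streamly} + p_{Vidio}).
∂π/∂p_{Streamly} = 138 − 4p_{Streamly} + p_{Vidio} = 0 ⇒ p_{Streamly} = 34.5 + 0.25p_{Vidio}.
At p_{Vidio} = 69: p_{Streamly} = 34.5 + 0.25·69 = 51.75.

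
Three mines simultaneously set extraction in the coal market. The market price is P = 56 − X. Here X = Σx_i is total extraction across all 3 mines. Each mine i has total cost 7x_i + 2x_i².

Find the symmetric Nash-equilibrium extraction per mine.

A representative mine's profit is π_i = x_i(56 − X) − 7x_i − 2x_i², with X = x_i + Σ_{j≠i} x_j.
First-order condition: 49 − 6x_i − Σ_{j≠i} x_j = 0.
Imposing symmetry (x_j = x for all j) turns Σ_{j≠i} x_j into 2x, so 49 = 8x and x = 6.125.

6.125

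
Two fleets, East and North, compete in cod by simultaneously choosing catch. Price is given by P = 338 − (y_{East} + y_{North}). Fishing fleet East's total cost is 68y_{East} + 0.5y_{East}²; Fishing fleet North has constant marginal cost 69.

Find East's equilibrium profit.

Fishing fleet East's profit: π = y_{East}(338 − (y_{East} + y_{North})) − 68y_{East} − 0.5y_{East}².
∂π/∂y_{East} = 270 − 3y_{East} − y_{North} = 0, so y_{East} = 90 − (1/3)y_{North}.
For North: ∂π/∂y_{North} = 269 − 2y_{North} − y_{East} = 0 ⇒ y_{North} = 134.5 − 0.5y_{East}.
Plugging y_{North} into East's best response: y_{East} = 90 − (1/3)(134.5 − 0.5y_{East}) ⇒ (5/6)y_{East} = 271/6, so y_{East} = 54.2.
Then y_{North} = 134.5 − 0.5·54.2 = 107.4.
Price P = 338 − 161.6 = 176.4.
East's profit: (176.4 − 68)·54.2 − 0.5(54.2)² = 4406.46.

4406.46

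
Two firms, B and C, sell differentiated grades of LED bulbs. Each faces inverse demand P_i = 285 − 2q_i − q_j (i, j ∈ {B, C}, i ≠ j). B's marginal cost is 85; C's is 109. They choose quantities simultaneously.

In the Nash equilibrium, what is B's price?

Firm B's profit: π = q_B(285 − 2q_B − q_C) − 85q_B.
∂π/∂q_B = 200 − 4q_B − q_C = 0 ⇒ q_B = 50 − 0.25q_C.
Similarly q_C = 44 − 0.25q_B.
Plugging q_C into B's best response: q_B = 50 − 0.25(44 − 0.25q_B) ⇒ 0.9375q_B = 39, so q_B = 41.6.
Then q_C = 44 − 0.25·41.6 = 33.6.
P_B = 285 − 2·41.6 − 33.6 = 168.2.

168.2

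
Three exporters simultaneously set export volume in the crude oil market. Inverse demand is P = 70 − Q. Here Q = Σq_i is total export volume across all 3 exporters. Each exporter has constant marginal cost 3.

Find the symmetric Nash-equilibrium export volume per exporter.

A representative exporter's profit is π_i = q_i(70 − Q) − 3q_i, with Q = q_i + Σ_{j≠i} q_j.
First-order condition: 67 − 2q_i − Σ_{j≠i} q_j = 0.
In a symmetric equilibrium every exporter chooses the same q, so Σ_{j≠i} q_j = 2q. The condition becomes 67 − 4q = 0, giving q = 67/4 = 16.75.

16.75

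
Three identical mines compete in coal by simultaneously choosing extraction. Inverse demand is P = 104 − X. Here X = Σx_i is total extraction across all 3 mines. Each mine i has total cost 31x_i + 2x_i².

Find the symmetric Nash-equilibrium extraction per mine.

A representative mine's profit is π_i = x_i(104 − X) − 31x_i − 2x_i², with X = x_i + Σ_{j≠i} x_j.
First-order condition: 73 − 6x_i − Σ_{j≠i} x_j = 0.
With identical mines, set every x_j = x: then 73 − 6x − 2x = 0, i.e. x = 73/8 = 9.125.

9.125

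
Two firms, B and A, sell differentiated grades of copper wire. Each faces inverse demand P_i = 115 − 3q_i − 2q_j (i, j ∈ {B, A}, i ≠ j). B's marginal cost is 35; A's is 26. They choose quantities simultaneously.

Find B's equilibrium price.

Firm B's profit: π = q_B(115 − 3q_B − 2q_A) − 35q_B.
∂π/∂q_B = 80 − 6q_B − 2q_A = 0 ⇒ q_B = 40/3 − (1/3)q_A.
Similarly q_A = 89/6 − (1/3)q_B.
Substituting the second reaction function into the first: q_B = 40/3 − (1/3)(89/6 − (1/3)q_B), which gives (8/9)q_B = 151/18 ⇒ q_B = 9.4375.
Then q_A = 89/6 − (1/3)·9.4375 = 11.6875.
P_B = 115 − 3·9.4375 − 2·11.6875 = 63.3125.

63.3125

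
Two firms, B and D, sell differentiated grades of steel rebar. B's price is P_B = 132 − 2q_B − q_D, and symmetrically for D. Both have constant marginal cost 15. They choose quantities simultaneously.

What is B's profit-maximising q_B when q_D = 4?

28.25

Firm B's profit: π = q_B(132 − 2q_B − q_D) − 15q_B.
∂π/∂q_B = 117 − 4q_B − q_D = 0 ⇒ q_B = 29.25 − 0.25q_D.
At q_D = 4: q_B = 29.25 − 0.25·4 = 28.25.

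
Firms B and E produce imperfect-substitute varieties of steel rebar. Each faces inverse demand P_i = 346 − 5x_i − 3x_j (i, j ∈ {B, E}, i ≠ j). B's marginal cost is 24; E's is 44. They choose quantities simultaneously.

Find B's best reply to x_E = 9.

29.5

Firm B's profit: π = x_B(346 − 5x_B − 3x_E) − 24x_B.
∂π/∂x_B = 322 − 10x_B − 3x_E = 0 ⇒ x_B = 32.2 − 0.3x_E.
At x_E = 9: x_B = 32.2 − 0.3·9 = 29.5.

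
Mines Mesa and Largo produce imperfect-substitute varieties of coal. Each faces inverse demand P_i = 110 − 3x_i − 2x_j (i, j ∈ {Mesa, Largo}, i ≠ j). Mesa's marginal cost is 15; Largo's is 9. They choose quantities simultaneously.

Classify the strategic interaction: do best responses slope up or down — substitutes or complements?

strategic substitutes

Mine Mesa's profit: π = x_{Mesa}(110 − 3x_{Mesa} − 2x_{Largo}) − 15x_{Mesa}.
∂π/∂x_{Mesa} = 95 − 6x_{Mesa} − 2x_{Largo} = 0 ⇒ x_{Mesa} = 95/6 − (1/3)x_{Largo}.
The best-response slope dx_{Mesa}/dx_{Largo} = −1/3 < 0: the reaction function is downward-sloping, so the choices are strategic substitutes.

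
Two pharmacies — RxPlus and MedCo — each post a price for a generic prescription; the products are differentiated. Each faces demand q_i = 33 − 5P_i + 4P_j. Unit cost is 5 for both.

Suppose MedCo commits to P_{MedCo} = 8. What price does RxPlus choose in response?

9

RxPlus's profit: π = (P_{RxPlus} − 5)(33 − 5P_{RxPlus} + 4P_{MedCo}).
∂π/∂P_{RxPlus} = 58 − 10P_{RxPlus} + 4P_{MedCo} = 0 ⇒ P_{RxPlus} = 5.8 + 0.4P_{MedCo}.
At P_{MedCo} = 8: P_{RxPlus} = 5.8 + 0.4·8 = 9.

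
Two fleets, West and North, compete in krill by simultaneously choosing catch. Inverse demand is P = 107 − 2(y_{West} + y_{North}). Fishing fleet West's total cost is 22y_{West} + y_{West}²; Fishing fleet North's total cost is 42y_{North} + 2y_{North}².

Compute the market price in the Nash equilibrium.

Fishing fleet West's profit: π = y_{West}(107 − 2(y_{West} + y_{North})) − 22y_{West} − y_{West}².
∂π/∂y_{West} = 85 − 6y_{West} − 2y_{North} = 0, so y_{West} = 85/6 − (1/3)y_{North}.
For North: ∂π/∂y_{North} = 65 − 8y_{North} − 2y_{West} = 0 ⇒ y_{North} = 8.125 − 0.25y_{West}.
Solving the two reaction functions simultaneously: (1 − (−1/3)(−0.25))y_{West} = 85/6 − (1/3)·8.125, so (11/12)y_{West} = 275/24 and y_{West} = 12.5.
Then y_{North} = 8.125 − 0.25·12.5 = 5.
Equilibrium price: P = 107 − 2·17.5 = 72.

72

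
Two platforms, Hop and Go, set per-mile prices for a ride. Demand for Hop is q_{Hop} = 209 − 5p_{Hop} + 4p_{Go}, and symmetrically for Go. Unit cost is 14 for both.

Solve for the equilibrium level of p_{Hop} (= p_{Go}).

46.5

Hop's profit: π = (p_{Hop} − 14)(209 − 5p_{Hop} + 4p_{Go}).
∂π/∂p_{Hop} = 279 − 10p_{Hop} + 4p_{Go} = 0 ⇒ p_{Hop} = 27.9 + 0.4p_{Go}.
Setting p_{Hop} = p_{Go} in the reaction function: p_{Hop} = 27.9 + 0.4p_{Hop}, so p_{Hop} = 27.9 / 0.6 = 46.5.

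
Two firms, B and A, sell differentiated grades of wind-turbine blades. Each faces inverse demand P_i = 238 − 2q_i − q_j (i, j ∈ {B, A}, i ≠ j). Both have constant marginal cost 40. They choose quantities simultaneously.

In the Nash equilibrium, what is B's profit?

3136.32

Firm B's profit: π = q_B(238 − 2q_B − q_A) − 40q_B.
∂π/∂q_B = 198 − 4q_B − q_A = 0 ⇒ q_B = 49.5 − 0.25q_A.
By symmetry q_A = q_B; substituting into the reaction function, 1.25q_B = 49.5 and q_B = 39.6.
P_B = 238 − 2·39.6 − 39.6 = 119.2.
Profit = (119.2 − 40)·39.6 = 3136.32.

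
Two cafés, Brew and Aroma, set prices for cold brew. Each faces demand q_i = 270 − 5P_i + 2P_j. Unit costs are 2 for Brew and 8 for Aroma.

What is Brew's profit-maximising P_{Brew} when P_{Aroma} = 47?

37.4

Brew's profit: π = (P_{Brew} − 2)(270 − 5P_{Brew} + 2P_{Aroma}).
∂π/∂P_{Brew} = 280 − 10P_{Brew} + 2P_{Aroma} = 0 ⇒ P_{Brew} = 28 + 0.2P_{Aroma}.
At P_{Aroma} = 47: P_{Brew} = 28 + 0.2·47 = 37.4.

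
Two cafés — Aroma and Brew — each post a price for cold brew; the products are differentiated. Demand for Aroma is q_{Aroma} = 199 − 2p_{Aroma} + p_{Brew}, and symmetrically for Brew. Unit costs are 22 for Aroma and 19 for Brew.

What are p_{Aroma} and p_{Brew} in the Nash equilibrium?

Aroma's profit: π = (p_{Aroma} − 22)(199 − 2p_{Aroma} + p_{Brew}).
∂π/∂p_{Aroma} = 243 − 4p_{Aroma} + p_{Brew} = 0 ⇒ p_{Aroma} = 60.75 + 0.25p_{Brew}.
Similarly p_{Brew} = 59.25 + 0.25p_{Aroma}.
Solving the two reaction functions simultaneously: (1 − (0.25)(0.25))p_{Aroma} = 60.75 + 0.25·59.25, so 0.9375p_{Aroma} = 75.5625 and p_{Aroma} = 80.6.
Then p_{Brew} = 59.25 + 0.25·80.6 = 79.4.

80.6, 79.4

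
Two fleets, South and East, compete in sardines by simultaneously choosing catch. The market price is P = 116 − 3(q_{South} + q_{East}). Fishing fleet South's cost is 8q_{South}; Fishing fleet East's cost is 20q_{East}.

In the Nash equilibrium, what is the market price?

Fishing fleet South's profit: π = q_{South}(116 − 3(q_{South} + q_{East})) − 8q_{South}.
∂π/∂q_{South} = 108 − 6q_{South} − 3q_{East} = 0, so q_{South} = 18 − 0.5q_{East}.
By the same steps for East: q_{East} = 16 − 0.5q_{South}.
Solving the two reaction functions simultaneously: (1 − (−0.5)(−0.5))q_{South} = 18 − 0.5·16, so 0.75q_{South} = 10 and q_{South} = 40/3.
Then q_{East} = 16 − 0.5·(40/3) = 28/3.
Equilibrium price: P = 116 − 3·(68/3) = 48.

48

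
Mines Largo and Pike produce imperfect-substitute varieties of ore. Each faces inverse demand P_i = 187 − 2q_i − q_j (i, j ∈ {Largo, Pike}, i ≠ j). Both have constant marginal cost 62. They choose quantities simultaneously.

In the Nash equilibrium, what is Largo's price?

Mine Largo's profit: π = q_{Largo}(187 − 2q_{Largo} − q_{Pike}) − 62q_{Largo}.
∂π/∂q_{Largo} = 125 − 4q_{Largo} − q_{Pike} = 0 ⇒ q_{Largo} = 31.25 − 0.25q_{Pike}.
By symmetry q_{Pike} = q_{Largo}; substituting into the reaction function, 1.25q_{Largo} = 31.25 and q_{Largo} = 25.
P_{Largo} = 187 − 2·25 − 25 = 112.

112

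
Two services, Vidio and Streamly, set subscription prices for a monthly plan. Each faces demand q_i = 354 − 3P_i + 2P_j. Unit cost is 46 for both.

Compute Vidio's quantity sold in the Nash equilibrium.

231

Vidio's profit: π = (P_{Vidio} − 46)(354 − 3P_{Vidio} + 2P_{Streamly}).
∂π/∂P_{Vidio} = 492 − 6P_{Vidio} + 2P_{Streamly} = 0 ⇒ P_{Vidio} = 82 + (1/3)P_{Streamly}.
Setting P_{Vidio} = P_{Streamly} in the reaction function: P_{Vidio} = 82 + (1/3)P_{Vidio}, so P_{Vidio} = 82 / (2/3) = 123.
q_{Vidio} = 354 − 3·123 + 2·123 = 231.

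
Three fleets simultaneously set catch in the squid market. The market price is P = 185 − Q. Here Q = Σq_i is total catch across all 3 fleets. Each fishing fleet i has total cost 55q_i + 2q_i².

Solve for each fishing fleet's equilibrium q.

16.25

A representative fishing fleet's profit is π_i = q_i(185 − Q) − 55q_i − 2q_i², with Q = q_i + Σ_{j≠i} q_j.
First-order condition: 130 − 6q_i − Σ_{j≠i} q_j = 0.
Imposing symmetry (q_j = q for all j) turns Σ_{j≠i} q_j into 2q, so 130 = 8q and q = 16.25.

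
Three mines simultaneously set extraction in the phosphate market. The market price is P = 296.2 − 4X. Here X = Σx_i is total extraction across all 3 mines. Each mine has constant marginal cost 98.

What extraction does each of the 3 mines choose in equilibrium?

A representative mine's profit is π_i = x_i(296.2 − 4X) − 98x_i, with X = x_i + Σ_{j≠i} x_j.
First-order condition: 198.2 − 8x_i − 4Σ_{j≠i} x_j = 0.
In a symmetric equilibrium every mine chooses the same x, so Σ_{j≠i} x_j = 2x. The condition becomes 198.2 − 16x = 0, giving x = 198.2/16 = 12.3875.

12.3875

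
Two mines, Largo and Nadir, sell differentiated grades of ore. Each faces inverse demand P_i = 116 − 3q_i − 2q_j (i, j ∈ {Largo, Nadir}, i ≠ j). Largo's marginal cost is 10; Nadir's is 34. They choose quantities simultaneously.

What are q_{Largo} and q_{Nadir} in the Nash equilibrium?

14.75, 8.75

Mine Largo's profit: π = q_{Largo}(116 − 3q_{Largo} − 2q_{Nadir}) − 10q_{Largo}.
∂π/∂q_{Largo} = 106 − 6q_{Largo} − 2q_{Nadir} = 0 ⇒ q_{Largo} = 53/3 − (1/3)q_{Nadir}.
Similarly q_{Nadir} = 41/3 − (1/3)q_{Largo}.
Solving the two reaction functions simultaneously: (1 − (−1/3)(−1/3))q_{Largo} = 53/3 − (1/3)·(41/3), so (8/9)q_{Largo} = 118/9 and q_{Largo} = 14.75.
Then q_{Nadir} = 41/3 − (1/3)·14.75 = 8.75.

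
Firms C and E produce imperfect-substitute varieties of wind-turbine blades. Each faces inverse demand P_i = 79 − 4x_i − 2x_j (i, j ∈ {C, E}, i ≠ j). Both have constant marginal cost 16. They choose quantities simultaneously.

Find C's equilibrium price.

Firm C's profit: π = x_C(79 − 4x_C − 2x_E) − 16x_C.
∂π/∂x_C = 63 − 8x_C − 2x_E = 0 ⇒ x_C = 7.875 − 0.25x_E.
By symmetry x_E = x_C; substituting into the reaction function, 1.25x_C = 7.875 and x_C = 6.3.
P_C = 79 − 4·6.3 − 2·6.3 = 41.2.

41.2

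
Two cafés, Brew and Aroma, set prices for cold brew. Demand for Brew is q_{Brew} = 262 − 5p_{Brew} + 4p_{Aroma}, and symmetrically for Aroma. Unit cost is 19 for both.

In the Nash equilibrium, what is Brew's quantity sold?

202.5

Brew's profit: π = (p_{Brew} − 19)(262 − 5p_{Brew} + 4p_{Aroma}).
∂π/∂p_{Brew} = 357 − 10p_{Brew} + 4p_{Aroma} = 0 ⇒ p_{Brew} = 35.7 + 0.4p_{Aroma}.
The game is symmetric, so in equilibrium p_{Aroma} = p_{Brew}: the reaction function gives 0.6p_{Brew} = 35.7, hence p_{Brew} = 59.5.
q_{Brew} = 262 − 5·59.5 + 4·59.5 = 202.5.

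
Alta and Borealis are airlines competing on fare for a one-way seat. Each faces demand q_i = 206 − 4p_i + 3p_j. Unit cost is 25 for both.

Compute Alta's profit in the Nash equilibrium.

Alta's profit: π = (p_{Alta} − 25)(206 − 4p_{Alta} + 3p_{Borealis}).
∂π/∂p_{Alta} = 306 − 8p_{Alta} + 3p_{Borealis} = 0 ⇒ p_{Alta} = 38.25 + 0.375p_{Borealis}.
The game is symmetric, so in equilibrium p_{Borealis} = p_{Alta}: the reaction function gives 0.625p_{Alta} = 38.25, hence p_{Alta} = 61.2.
q_{Alta} = 206 − 4·61.2 + 3·61.2 = 144.8.
Profit = (61.2 − 25)·144.8 = 5241.76.

5241.76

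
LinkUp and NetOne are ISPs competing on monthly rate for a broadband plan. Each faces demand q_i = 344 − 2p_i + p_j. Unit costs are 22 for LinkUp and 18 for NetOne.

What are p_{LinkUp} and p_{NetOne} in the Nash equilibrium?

128.8, 127.2

LinkUp's profit: π = (p_{LinkUp} − 22)(344 − 2p_{LinkUp} + p_{NetOne}).
∂π/∂p_{LinkUp} = 388 − 4p_{LinkUp} + p_{NetOne} = 0 ⇒ p_{LinkUp} = 97 + 0.25p_{NetOne}.
Similarly p_{NetOne} = 95 + 0.25p_{LinkUp}.
Solving the two reaction functions simultaneously: (1 − (0.25)(0.25))p_{LinkUp} = 97 + 0.25·95, so 0.9375p_{LinkUp} = 120.75 and p_{LinkUp} = 128.8.
Then p_{NetOne} = 95 + 0.25·128.8 = 127.2.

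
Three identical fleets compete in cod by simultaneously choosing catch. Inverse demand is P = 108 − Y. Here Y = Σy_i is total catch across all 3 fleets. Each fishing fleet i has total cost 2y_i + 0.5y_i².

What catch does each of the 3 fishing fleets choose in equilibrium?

A representative fishing fleet's profit is π_i = y_i(108 − Y) − 2y_i − 0.5y_i², with Y = y_i + Σ_{j≠i} y_j.
First-order condition: 106 − 3y_i − Σ_{j≠i} y_j = 0.
In a symmetric equilibrium every fishing fleet chooses the same y, so Σ_{j≠i} y_j = 2y. The condition becomes 106 − 5y = 0, giving y = 106/5 = 21.2.

21.2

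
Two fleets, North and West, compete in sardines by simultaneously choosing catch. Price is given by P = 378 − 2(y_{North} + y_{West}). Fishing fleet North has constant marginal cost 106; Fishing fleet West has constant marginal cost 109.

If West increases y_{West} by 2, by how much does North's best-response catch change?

Fishing fleet North's profit: π = y_{North}(378 − 2(y_{North} + y_{West})) − 106y_{North}.
∂π/∂y_{North} = 272 − 4y_{North} − 2y_{West} = 0, so y_{North} = 68 − 0.5y_{West}.
The reaction-function slope is −0.5, so a 2-unit rise in y_{West} moves y_{North} by −0.5 × 2 = −1. North's best response falls — the actions are strategic substitutes.

-1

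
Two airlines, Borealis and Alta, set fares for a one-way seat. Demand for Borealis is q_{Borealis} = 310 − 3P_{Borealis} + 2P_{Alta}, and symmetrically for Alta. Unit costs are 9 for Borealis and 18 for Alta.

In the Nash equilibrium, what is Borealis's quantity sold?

Borealis's profit: π = (P_{Borealis} − 9)(310 − 3P_{Borealis} + 2P_{Alta}).
∂π/∂P_{Borealis} = 337 − 6P_{Borealis} + 2P_{Alta} = 0 ⇒ P_{Borealis} = 337/6 + (1/3)P_{Alta}.
Similarly P_{Alta} = 182/3 + (1/3)P_{Borealis}.
Substituting the second reaction function into the first: P_{Borealis} = 337/6 + (1/3)(182/3 + (1/3)P_{Borealis}), which gives (8/9)P_{Borealis} = 1375/18 ⇒ P_{Borealis} = 85.9375.
Then P_{Alta} = 182/3 + (1/3)·85.9375 = 89.3125.
q_{Borealis} = 310 − 3·85.9375 + 2·89.3125 = 230.8125.

230.8125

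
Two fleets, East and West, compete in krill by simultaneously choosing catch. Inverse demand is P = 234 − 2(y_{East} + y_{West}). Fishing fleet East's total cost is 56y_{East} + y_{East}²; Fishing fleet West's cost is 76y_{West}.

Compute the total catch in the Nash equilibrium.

Fishing fleet East's profit: π = y_{East}(234 − 2(y_{East} + y_{West})) − 56y_{East} − y_{East}².
∂π/∂y_{East} = 178 − 6y_{East} − 2y_{West} = 0, so y_{East} = 89/3 − (1/3)y_{West}.
For West: ∂π/∂y_{West} = 158 − 4y_{West} − 2y_{East} = 0 ⇒ y_{West} = 39.5 − 0.5y_{East}.
Plugging y_{West} into East's best response: y_{East} = 89/3 − (1/3)(39.5 − 0.5y_{East}) ⇒ (5/6)y_{East} = 16.5, so y_{East} = 19.8.
Then y_{West} = 39.5 − 0.5·19.8 = 29.6.
Total catch: 19.8 + 29.6 = 49.4.

49.4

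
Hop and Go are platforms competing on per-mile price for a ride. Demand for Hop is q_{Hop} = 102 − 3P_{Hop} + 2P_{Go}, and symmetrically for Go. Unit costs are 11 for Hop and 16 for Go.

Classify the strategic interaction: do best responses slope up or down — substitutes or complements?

Hop's profit: π = (P_{Hop} − 11)(102 − 3P_{Hop} + 2P_{Go}).
∂π/∂P_{Hop} = 135 − 6P_{Hop} + 2P_{Go} = 0 ⇒ P_{Hop} = 22.5 + (1/3)P_{Go}.
The best-response slope dP_{Hop}/dP_{Go} = 1/3 > 0: the reaction function is upward-sloping, so the choices are strategic complements.

strategic complements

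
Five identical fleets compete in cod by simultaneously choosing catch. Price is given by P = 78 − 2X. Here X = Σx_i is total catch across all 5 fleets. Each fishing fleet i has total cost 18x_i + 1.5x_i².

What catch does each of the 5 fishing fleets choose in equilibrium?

A representative fishing fleet's profit is π_i = x_i(78 − 2X) − 18x_i − 1.5x_i², with X = x_i + Σ_{j≠i} x_j.
First-order condition: 60 − 7x_i − 2Σ_{j≠i} x_j = 0.
In a symmetric equilibrium every fishing fleet chooses the same x, so Σ_{j≠i} x_j = 4x. The condition becomes 60 − 15x = 0, giving x = 60/15 = 4.

4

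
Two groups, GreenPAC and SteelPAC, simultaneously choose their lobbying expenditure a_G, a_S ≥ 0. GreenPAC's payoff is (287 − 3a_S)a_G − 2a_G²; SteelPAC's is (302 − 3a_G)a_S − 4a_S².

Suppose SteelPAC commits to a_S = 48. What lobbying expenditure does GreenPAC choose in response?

Expanding GreenPAC's payoff: 287a_G − 3a_Sa_G − 2a_G².
∂π/∂a_G = 287 − 3a_S − 4a_G = 0, so a_G = 71.75 − 0.75a_S.
At a_S = 48: a_G = 71.75 − 0.75·48 = 35.75.

35.75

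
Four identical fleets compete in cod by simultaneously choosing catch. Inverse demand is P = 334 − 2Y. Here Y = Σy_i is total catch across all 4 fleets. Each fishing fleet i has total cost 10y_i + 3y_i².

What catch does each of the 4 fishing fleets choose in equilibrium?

A representative fishing fleet's profit is π_i = y_i(334 − 2Y) − 10y_i − 3y_i², with Y = y_i + Σ_{j≠i} y_j.
First-order condition: 324 − 10y_i − 2Σ_{j≠i} y_j = 0.
In a symmetric equilibrium every fishing fleet chooses the same y, so Σ_{j≠i} y_j = 3y. The condition becomes 324 − 16y = 0, giving y = 324/16 = 20.25.

20.25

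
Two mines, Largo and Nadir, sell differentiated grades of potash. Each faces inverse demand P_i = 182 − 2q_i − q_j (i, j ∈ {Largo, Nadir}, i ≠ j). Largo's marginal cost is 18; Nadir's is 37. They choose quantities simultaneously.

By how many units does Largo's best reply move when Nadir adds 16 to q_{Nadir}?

Mine Largo's profit: π = q_{Largo}(182 − 2q_{Largo} − q_{Nadir}) − 18q_{Largo}.
∂π/∂q_{Largo} = 164 − 4q_{Largo} − q_{Nadir} = 0 ⇒ q_{Largo} = 41 − 0.25q_{Nadir}.
The reaction-function slope is −0.25, so a 16-unit rise in q_{Nadir} moves q_{Largo} by −0.25 × 16 = −4. Largo's best response falls — the actions are strategic substitutes.

-4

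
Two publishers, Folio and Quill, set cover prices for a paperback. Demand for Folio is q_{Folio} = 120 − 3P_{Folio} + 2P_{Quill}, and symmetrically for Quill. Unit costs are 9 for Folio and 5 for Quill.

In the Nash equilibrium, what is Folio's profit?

2187

Folio's profit: π = (P_{Folio} − 9)(120 − 3P_{Folio} + 2P_{Quill}).
∂π/∂P_{Folio} = 147 − 6P_{Folio} + 2P_{Quill} = 0 ⇒ P_{Folio} = 24.5 + (1/3)P_{Quill}.
Similarly P_{Quill} = 22.5 + (1/3)P_{Folio}.
Solving the two reaction functions simultaneously: (1 − (1/3)(1/3))P_{Folio} = 24.5 + (1/3)·22.5, so (8/9)P_{Folio} = 32 and P_{Folio} = 36.
Then P_{Quill} = 22.5 + (1/3)·36 = 34.5.
q_{Folio} = 120 − 3·36 + 2·34.5 = 81.
Profit = (36 − 9)·81 = 2187.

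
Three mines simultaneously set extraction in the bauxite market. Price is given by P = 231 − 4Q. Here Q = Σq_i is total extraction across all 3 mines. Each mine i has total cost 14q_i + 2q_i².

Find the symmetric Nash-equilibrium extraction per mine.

10.85

A representative mine's profit is π_i = q_i(231 − 4Q) − 14q_i − 2q_i², with Q = q_i + Σ_{j≠i} q_j.
First-order condition: 217 − 12q_i − 4Σ_{j≠i} q_j = 0.
In a symmetric equilibrium every mine chooses the same q, so Σ_{j≠i} q_j = 2q. The condition becomes 217 − 20q = 0, giving q = 217/20 = 10.85.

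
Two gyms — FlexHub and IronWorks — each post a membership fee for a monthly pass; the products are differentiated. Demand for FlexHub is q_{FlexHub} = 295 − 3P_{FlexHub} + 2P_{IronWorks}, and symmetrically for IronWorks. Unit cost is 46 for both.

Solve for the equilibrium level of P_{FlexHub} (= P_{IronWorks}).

FlexHub's profit: π = (P_{FlexHub} − 46)(295 − 3P_{FlexHub} + 2P_{IronWorks}).
∂π/∂P_{FlexHub} = 433 − 6P_{FlexHub} + 2P_{IronWorks} = 0 ⇒ P_{FlexHub} = 433/6 + (1/3)P_{IronWorks}.
Setting P_{FlexHub} = P_{IronWorks} in the reaction function: P_{FlexHub} = 433/6 + (1/3)P_{FlexHub}, so P_{FlexHub} = (433/6) / (2/3) = 108.25.

108.25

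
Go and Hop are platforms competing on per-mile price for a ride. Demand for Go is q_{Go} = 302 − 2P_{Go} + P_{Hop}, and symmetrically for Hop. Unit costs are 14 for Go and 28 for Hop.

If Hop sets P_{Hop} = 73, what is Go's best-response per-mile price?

Go's profit: π = (P_{Go} − 14)(302 − 2P_{Go} + P_{Hop}).
∂π/∂P_{Go} = 330 − 4P_{Go} + P_{Hop} = 0 ⇒ P_{Go} = 82.5 + 0.25P_{Hop}.
At P_{Hop} = 73: P_{Go} = 82.5 + 0.25·73 = 100.75.

100.75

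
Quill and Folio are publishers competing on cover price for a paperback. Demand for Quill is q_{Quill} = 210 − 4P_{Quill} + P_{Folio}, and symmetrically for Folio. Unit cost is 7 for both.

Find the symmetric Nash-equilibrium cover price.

34

Quill's profit: π = (P_{Quill} − 7)(210 − 4P_{Quill} + P_{Folio}).
∂π/∂P_{Quill} = 238 − 8P_{Quill} + P_{Folio} = 0 ⇒ P_{Quill} = 29.75 + 0.125P_{Folio}.
The game is symmetric, so in equilibrium P_{Folio} = P_{Quill}: the reaction function gives 0.875P_{Quill} = 29.75, hence P_{Quill} = 34.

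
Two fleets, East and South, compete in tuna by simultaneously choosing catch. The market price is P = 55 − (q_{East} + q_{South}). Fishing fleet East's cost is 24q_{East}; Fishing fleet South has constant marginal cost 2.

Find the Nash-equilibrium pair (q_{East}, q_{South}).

Fishing fleet East's profit: π = q_{East}(55 − (q_{East} + q_{South})) − 24q_{East}.
∂π/∂q_{East} = 31 − 2q_{East} − q_{South} = 0, so q_{East} = 15.5 − 0.5q_{South}.
By the same steps for South: q_{South} = 26.5 − 0.5q_{East}.
Substituting the second reaction function into the first: q_{East} = 15.5 − 0.5(26.5 − 0.5q_{East}), which gives 0.75q_{East} = 2.25 ⇒ q_{East} = 3.
Then q_{South} = 26.5 − 0.5·3 = 25.

3, 25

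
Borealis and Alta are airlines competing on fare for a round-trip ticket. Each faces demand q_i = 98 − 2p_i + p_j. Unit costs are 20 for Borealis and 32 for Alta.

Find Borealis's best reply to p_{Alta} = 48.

Borealis's profit: π = (p_{Borealis} − 20)(98 − 2p_{Borealis} + p_{Alta}).
∂π/∂p_{Borealis} = 138 − 4p_{Borealis} + p_{Alta} = 0 ⇒ p_{Borealis} = 34.5 + 0.25p_{Alta}.
At p_{Alta} = 48: p_{Borealis} = 34.5 + 0.25·48 = 46.5.

46.5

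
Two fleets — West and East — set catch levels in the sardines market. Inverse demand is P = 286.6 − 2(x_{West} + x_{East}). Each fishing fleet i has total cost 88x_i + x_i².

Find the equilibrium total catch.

49.65

Fishing fleet West's profit: π = x_{West}(286.6 − 2(x_{West} + x_{East})) − 88x_{West} − x_{West}².
∂π/∂x_{West} = 198.6 − 6x_{West} − 2x_{East} = 0, so x_{West} = 33.1 − (1/3)x_{East}.
Setting x_{West} = x_{East} in the reaction function: x_{West} = 33.1 − (1/3)x_{West}, so x_{West} = 33.1 / (4/3) = 24.825.
Total catch: 24.825 + 24.825 = 49.65.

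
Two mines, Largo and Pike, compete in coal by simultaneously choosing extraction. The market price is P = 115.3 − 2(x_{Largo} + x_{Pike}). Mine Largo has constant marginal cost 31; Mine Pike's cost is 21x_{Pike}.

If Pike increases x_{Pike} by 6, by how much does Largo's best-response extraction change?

Mine Largo's profit: π = x_{Largo}(115.3 − 2(x_{Largo} + x_{Pike})) − 31x_{Largo}.
∂π/∂x_{Largo} = 84.3 − 4x_{Largo} − 2x_{Pike} = 0, so x_{Largo} = 21.075 − 0.5x_{Pike}.
The reaction-function slope is −0.5, so a 6-unit rise in x_{Pike} moves x_{Largo} by −0.5 × 6 = −3. Largo's best response falls — the actions are strategic substitutes.

-3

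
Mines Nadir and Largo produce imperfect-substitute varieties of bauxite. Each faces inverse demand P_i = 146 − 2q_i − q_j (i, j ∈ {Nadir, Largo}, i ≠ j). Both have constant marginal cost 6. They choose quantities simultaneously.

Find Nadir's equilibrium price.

Mine Nadir's profit: π = q_{Nadir}(146 − 2q_{Nadir} − q_{Largo}) − 6q_{Nadir}.
∂π/∂q_{Nadir} = 140 − 4q_{Nadir} − q_{Largo} = 0 ⇒ q_{Nadir} = 35 − 0.25q_{Largo}.
The game is symmetric, so in equilibrium q_{Largo} = q_{Nadir}: the reaction function gives 1.25q_{Nadir} = 35, hence q_{Nadir} = 28.
P_{Nadir} = 146 − 2·28 − 28 = 62.

62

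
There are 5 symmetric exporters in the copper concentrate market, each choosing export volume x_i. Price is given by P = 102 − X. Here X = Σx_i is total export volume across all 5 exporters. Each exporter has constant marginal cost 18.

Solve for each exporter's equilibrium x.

14

A representative exporter's profit is π_i = x_i(102 − X) − 18x_i, with X = x_i + Σ_{j≠i} x_j.
First-order condition: 84 − 2x_i − Σ_{j≠i} x_j = 0.
Imposing symmetry (x_j = x for all j) turns Σ_{j≠i} x_j into 4x, so 84 = 6x and x = 14.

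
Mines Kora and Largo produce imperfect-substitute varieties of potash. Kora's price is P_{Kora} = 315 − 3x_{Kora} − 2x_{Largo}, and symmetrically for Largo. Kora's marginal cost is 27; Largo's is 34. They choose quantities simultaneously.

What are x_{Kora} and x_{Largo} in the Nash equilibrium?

Mine Kora's profit: π = x_{Kora}(315 − 3x_{Kora} − 2x_{Largo}) − 27x_{Kora}.
∂π/∂x_{Kora} = 288 − 6x_{Kora} − 2x_{Largo} = 0 ⇒ x_{Kora} = 48 − (1/3)x_{Largo}.
Similarly x_{Largo} = 281/6 − (1/3)x_{Kora}.
Substituting the second reaction function into the first: x_{Kora} = 48 − (1/3)(281/6 − (1/3)x_{Kora}), which gives (8/9)x_{Kora} = 583/18 ⇒ x_{Kora} = 36.4375.
Then x_{Largo} = 281/6 − (1/3)·36.4375 = 34.6875.

36.4375, 34.6875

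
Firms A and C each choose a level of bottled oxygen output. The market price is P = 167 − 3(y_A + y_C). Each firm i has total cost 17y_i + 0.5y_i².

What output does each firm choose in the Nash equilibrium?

Firm A's profit: π = y_A(167 − 3(y_A + y_C)) − 17y_A − 0.5y_A².
∂π/∂y_A = 150 − 7y_A − 3y_C = 0, so y_A = 150/7 − (3/7)y_C.
By symmetry y_C = y_A; substituting into the reaction function, (10/7)y_A = 150/7 and y_A = 15.

15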